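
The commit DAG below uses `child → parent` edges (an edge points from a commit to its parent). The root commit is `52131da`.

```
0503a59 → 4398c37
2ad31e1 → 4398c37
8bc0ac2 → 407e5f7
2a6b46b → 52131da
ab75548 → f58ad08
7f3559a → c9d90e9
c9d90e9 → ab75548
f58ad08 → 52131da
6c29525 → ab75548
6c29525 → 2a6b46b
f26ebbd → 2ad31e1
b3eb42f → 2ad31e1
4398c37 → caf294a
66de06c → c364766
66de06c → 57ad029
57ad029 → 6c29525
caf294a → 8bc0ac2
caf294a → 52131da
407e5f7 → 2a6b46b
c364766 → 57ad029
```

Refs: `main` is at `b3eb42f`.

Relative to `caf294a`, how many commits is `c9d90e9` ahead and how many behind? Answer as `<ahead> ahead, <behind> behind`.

Reachable from c9d90e9: {52131da, ab75548, c9d90e9, f58ad08}.
Reachable from caf294a: {2a6b46b, 407e5f7, 52131da, 8bc0ac2, caf294a}.
Only in c9d90e9's history (ahead): {ab75548, c9d90e9, f58ad08} — 3.
Only in caf294a's history (behind): {2a6b46b, 407e5f7, 8bc0ac2, caf294a} — 4.

3 ahead, 4 behind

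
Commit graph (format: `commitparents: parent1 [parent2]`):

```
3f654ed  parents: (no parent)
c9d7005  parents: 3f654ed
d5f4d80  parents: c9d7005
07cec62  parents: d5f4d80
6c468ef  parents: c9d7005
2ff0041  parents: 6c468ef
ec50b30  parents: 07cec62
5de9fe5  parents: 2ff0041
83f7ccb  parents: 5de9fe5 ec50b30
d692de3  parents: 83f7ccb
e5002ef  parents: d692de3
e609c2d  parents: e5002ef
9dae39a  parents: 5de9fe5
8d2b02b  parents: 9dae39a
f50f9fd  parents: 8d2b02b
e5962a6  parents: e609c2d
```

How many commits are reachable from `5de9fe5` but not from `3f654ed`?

4

Reachable from 5de9fe5: {2ff0041, 3f654ed, 5de9fe5, 6c468ef, c9d7005}.
Reachable from 3f654ed: {3f654ed}.
In 5de9fe5's history but not 3f654ed's: {2ff0041, 5de9fe5, 6c468ef, c9d7005} — 4 commits.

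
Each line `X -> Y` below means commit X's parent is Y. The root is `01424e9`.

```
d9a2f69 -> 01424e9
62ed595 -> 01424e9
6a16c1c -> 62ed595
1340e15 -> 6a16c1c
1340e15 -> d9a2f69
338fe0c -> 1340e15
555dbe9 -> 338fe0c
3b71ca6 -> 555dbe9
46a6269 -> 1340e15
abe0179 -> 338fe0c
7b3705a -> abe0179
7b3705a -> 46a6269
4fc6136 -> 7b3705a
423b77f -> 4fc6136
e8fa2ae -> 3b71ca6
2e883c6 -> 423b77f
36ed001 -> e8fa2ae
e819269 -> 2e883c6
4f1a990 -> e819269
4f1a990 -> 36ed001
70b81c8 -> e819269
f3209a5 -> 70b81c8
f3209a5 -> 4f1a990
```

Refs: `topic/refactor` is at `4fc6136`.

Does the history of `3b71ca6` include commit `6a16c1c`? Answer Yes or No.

Yes

Ancestors of 3b71ca6 (commits reachable by following parents): {01424e9, 1340e15, 338fe0c, 3b71ca6, 555dbe9, 62ed595, 6a16c1c, d9a2f69}.
6a16c1c is in that set, so it is an ancestor of 3b71ca6.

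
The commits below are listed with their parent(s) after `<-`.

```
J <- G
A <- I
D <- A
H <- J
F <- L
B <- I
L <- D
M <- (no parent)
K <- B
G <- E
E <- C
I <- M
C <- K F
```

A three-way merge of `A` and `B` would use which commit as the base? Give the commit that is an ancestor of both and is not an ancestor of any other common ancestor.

I

Ancestors of A: {A, I, M}.
Ancestors of B: {B, I, M}.
Common ancestors: {I, M}.
Among these, I is not an ancestor of any other common ancestor — it is the merge base.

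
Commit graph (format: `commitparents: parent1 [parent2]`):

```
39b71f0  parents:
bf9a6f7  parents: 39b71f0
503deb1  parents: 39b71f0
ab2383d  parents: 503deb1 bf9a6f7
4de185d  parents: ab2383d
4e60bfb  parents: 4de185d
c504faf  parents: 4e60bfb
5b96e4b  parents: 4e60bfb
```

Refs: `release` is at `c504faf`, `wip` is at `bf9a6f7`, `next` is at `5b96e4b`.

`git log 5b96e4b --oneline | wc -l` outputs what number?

7

Walking parent pointers from 5b96e4b: reachable set = {39b71f0, 4de185d, 4e60bfb, 503deb1, 5b96e4b, ab2383d, bf9a6f7}.
That is 7 commits.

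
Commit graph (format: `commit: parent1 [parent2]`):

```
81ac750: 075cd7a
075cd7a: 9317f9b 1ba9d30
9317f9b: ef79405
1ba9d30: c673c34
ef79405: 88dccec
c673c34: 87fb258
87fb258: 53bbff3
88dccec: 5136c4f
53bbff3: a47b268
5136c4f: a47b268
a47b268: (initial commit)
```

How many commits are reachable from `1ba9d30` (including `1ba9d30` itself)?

Walking parent pointers from 1ba9d30: reachable set = {1ba9d30, 53bbff3, 87fb258, a47b268, c673c34}.
That is 5 commits.

5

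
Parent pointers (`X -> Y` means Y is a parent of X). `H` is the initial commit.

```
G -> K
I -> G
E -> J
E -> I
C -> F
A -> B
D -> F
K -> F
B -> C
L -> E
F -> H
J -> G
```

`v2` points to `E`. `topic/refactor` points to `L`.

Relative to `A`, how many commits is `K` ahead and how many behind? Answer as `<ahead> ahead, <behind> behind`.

Reachable from K: {F, H, K}.
Reachable from A: {A, B, C, F, H}.
Only in K's history (ahead): {K} — 1.
Only in A's history (behind): {A, B, C} — 3.

1 ahead, 3 behind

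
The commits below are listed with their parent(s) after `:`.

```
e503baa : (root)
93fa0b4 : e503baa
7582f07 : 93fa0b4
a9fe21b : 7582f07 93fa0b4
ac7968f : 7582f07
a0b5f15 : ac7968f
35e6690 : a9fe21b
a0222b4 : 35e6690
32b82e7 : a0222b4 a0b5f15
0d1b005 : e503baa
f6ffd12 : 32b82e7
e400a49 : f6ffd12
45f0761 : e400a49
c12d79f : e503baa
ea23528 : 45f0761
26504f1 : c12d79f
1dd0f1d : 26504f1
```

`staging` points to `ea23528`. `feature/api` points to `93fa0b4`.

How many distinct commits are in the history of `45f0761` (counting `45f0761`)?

Walking parent pointers from 45f0761: reachable set = {32b82e7, 35e6690, 45f0761, 7582f07, 93fa0b4, a0222b4, a0b5f15, a9fe21b, ac7968f, e400a49, e503baa, f6ffd12}.
That is 12 commits.

12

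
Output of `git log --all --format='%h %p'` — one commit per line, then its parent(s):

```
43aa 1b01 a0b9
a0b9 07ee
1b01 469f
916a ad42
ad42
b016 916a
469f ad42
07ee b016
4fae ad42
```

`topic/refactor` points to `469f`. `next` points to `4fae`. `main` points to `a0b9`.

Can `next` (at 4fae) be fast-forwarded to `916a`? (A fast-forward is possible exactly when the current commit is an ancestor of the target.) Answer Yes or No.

No

A fast-forward from 4fae to 916a is possible iff 4fae is an ancestor of 916a.
Ancestors of 916a: {916a, ad42}.
4fae is not among them, so fast-forward is not possible.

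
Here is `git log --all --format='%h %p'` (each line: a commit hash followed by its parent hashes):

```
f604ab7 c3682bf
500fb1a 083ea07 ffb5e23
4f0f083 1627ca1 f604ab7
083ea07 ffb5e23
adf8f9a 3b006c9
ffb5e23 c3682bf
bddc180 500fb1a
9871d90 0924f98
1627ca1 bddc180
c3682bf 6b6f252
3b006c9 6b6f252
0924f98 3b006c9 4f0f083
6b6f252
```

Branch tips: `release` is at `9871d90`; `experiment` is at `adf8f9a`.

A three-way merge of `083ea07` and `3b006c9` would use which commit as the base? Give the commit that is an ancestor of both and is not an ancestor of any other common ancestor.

Ancestors of 083ea07: {083ea07, 6b6f252, c3682bf, ffb5e23}.
Ancestors of 3b006c9: {3b006c9, 6b6f252}.
Common ancestors: {6b6f252}.
The only common ancestor is 6b6f252, so it is the merge base.

6b6f252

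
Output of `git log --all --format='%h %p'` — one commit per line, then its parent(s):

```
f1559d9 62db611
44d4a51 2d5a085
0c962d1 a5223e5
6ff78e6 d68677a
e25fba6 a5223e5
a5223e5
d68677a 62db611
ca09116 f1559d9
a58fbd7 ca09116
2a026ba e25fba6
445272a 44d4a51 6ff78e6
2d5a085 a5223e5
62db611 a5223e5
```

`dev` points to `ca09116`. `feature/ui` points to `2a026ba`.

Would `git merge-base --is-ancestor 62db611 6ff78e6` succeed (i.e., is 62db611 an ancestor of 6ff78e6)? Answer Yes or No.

Yes

Ancestors of 6ff78e6 (commits reachable by following parents): {62db611, 6ff78e6, a5223e5, d68677a}.
62db611 is in that set, so it is an ancestor of 6ff78e6.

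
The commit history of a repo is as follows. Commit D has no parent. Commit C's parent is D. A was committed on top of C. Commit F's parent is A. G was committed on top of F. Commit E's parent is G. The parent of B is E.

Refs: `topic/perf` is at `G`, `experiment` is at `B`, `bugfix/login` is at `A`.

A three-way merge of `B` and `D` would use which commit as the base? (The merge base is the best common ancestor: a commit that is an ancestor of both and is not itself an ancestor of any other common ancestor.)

D

Ancestors of B: {A, B, C, D, E, F, G}.
Ancestors of D: {D}.
Common ancestors: {D}.
The only common ancestor is D, so it is the merge base.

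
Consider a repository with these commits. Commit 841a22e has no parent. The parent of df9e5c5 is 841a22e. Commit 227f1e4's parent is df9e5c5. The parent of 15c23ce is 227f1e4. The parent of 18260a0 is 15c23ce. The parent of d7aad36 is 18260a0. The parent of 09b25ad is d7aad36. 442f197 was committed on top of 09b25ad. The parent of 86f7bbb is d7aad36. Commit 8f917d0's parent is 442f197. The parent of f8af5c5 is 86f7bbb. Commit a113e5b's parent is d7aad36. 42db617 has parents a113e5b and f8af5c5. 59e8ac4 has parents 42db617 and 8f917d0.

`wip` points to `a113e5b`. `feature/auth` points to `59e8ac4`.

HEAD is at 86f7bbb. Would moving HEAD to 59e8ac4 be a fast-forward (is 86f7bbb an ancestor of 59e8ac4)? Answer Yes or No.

Yes

A fast-forward from 86f7bbb to 59e8ac4 is possible iff 86f7bbb is an ancestor of 59e8ac4.
Ancestors of 59e8ac4: {09b25ad, 15c23ce, 18260a0, 227f1e4, 42db617, 442f197, 59e8ac4, 841a22e, 86f7bbb, 8f917d0, a113e5b, d7aad36, df9e5c5, f8af5c5}.
86f7bbb is among them, so fast-forward is possible.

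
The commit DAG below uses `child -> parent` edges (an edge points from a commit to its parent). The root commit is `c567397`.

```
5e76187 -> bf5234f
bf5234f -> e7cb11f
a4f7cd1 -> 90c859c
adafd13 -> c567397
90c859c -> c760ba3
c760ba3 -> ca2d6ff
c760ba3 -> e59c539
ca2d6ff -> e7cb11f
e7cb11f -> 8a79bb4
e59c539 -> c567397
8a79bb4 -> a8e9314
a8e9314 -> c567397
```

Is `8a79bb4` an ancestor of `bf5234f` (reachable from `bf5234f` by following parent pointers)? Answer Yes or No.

Yes

Ancestors of bf5234f (commits reachable by following parents): {8a79bb4, a8e9314, bf5234f, c567397, e7cb11f}.
8a79bb4 is in that set, so it is an ancestor of bf5234f.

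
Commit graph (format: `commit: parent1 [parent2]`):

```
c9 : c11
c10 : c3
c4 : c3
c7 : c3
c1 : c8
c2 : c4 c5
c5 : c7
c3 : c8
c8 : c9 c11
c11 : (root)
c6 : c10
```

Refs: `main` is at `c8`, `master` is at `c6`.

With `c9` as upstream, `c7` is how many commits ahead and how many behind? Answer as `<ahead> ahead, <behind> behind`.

3 ahead, 0 behind

Reachable from c7: {c11, c3, c7, c8, c9}.
Reachable from c9: {c11, c9}.
Only in c7's history (ahead): {c3, c7, c8} — 3.
Only in c9's history (behind): {} — 0.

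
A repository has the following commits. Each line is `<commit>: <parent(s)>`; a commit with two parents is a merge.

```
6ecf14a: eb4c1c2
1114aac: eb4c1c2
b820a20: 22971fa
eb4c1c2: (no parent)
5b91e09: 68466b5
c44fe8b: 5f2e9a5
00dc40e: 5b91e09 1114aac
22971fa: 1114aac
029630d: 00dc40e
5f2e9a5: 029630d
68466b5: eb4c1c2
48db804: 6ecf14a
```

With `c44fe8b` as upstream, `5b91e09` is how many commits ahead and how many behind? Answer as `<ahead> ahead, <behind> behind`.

Reachable from 5b91e09: {5b91e09, 68466b5, eb4c1c2}.
Reachable from c44fe8b: {00dc40e, 029630d, 1114aac, 5b91e09, 5f2e9a5, 68466b5, c44fe8b, eb4c1c2}.
Only in 5b91e09's history (ahead): {} — 0.
Only in c44fe8b's history (behind): {00dc40e, 029630d, 1114aac, 5f2e9a5, c44fe8b} — 5.

0 ahead, 5 behind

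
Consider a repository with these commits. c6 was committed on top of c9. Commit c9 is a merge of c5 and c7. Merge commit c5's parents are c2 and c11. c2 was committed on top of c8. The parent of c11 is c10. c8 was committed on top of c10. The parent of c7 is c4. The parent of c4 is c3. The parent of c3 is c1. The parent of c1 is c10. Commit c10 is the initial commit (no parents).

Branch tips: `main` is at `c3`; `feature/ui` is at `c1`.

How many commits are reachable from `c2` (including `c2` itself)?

Walking parent pointers from c2: reachable set = {c10, c2, c8}.
That is 3 commits.

3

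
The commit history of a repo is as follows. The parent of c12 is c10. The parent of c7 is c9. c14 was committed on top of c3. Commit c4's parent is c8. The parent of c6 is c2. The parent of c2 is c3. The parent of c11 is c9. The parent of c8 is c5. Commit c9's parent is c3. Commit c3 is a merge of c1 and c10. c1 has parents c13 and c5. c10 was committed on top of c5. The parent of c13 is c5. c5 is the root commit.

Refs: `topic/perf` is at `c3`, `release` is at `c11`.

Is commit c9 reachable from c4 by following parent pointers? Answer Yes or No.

Ancestors of c4: {c4, c5, c8}.
c9 is not in that set, so it is not an ancestor of c4.

No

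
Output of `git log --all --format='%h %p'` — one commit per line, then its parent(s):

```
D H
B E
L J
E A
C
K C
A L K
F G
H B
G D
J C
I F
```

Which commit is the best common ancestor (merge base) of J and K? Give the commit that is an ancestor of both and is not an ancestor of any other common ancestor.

C

Ancestors of J: {C, J}.
Ancestors of K: {C, K}.
Common ancestors: {C}.
The only common ancestor is C, so it is the merge base.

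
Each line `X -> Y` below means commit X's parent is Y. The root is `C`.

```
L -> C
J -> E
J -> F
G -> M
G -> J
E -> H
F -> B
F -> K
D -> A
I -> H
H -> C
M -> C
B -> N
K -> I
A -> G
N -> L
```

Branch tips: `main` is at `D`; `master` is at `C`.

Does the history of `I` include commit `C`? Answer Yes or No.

Ancestors of I (commits reachable by following parents): {C, H, I}.
C is in that set, so it is an ancestor of I.

Yes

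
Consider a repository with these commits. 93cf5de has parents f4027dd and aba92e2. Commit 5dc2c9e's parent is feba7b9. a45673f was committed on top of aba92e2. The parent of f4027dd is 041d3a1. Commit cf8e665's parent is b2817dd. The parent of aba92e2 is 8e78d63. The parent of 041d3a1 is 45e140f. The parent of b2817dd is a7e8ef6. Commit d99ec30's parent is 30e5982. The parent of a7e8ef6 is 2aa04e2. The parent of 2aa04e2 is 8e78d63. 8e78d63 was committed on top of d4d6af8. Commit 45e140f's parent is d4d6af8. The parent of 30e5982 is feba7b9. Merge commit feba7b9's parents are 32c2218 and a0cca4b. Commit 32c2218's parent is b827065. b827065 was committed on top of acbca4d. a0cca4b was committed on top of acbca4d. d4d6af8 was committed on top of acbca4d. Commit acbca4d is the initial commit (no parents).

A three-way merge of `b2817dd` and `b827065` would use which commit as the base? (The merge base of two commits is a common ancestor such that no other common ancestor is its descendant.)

Ancestors of b2817dd: {2aa04e2, 8e78d63, a7e8ef6, acbca4d, b2817dd, d4d6af8}.
Ancestors of b827065: {acbca4d, b827065}.
Common ancestors: {acbca4d}.
The only common ancestor is acbca4d, so it is the merge base.

acbca4d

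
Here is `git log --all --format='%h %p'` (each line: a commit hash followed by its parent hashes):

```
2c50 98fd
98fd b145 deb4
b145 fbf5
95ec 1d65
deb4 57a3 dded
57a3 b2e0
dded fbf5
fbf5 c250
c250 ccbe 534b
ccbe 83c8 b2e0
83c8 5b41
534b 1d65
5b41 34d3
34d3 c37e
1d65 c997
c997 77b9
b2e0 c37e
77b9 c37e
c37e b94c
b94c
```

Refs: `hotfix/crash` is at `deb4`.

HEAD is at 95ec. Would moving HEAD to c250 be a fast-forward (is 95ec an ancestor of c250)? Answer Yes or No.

No

A fast-forward from 95ec to c250 is possible iff 95ec is an ancestor of c250.
Ancestors of c250: {1d65, 34d3, 534b, 5b41, 77b9, 83c8, b2e0, b94c, c250, c37e, c997, ccbe}.
95ec is not among them, so fast-forward is not possible.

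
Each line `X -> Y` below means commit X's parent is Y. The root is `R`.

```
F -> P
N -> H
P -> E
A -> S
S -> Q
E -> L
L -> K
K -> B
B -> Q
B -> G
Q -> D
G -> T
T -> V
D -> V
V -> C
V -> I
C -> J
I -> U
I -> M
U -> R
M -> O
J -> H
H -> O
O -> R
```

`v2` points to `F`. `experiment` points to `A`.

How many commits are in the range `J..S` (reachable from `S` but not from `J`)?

Reachable from S: {C, D, H, I, J, M, O, Q, R, S, U, V}.
Reachable from J: {H, J, O, R}.
In S's history but not J's: {C, D, I, M, Q, S, U, V} — 8 commits.

8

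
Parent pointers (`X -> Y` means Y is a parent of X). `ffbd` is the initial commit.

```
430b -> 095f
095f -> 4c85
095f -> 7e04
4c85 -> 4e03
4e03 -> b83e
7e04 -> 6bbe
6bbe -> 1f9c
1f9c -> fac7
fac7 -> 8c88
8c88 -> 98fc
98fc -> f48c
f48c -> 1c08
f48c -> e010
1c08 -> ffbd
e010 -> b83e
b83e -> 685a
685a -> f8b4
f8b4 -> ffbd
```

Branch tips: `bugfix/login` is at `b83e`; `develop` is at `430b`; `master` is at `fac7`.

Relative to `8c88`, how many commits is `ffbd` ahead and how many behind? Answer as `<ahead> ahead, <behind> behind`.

0 ahead, 8 behind

Reachable from ffbd: {ffbd}.
Reachable from 8c88: {1c08, 685a, 8c88, 98fc, b83e, e010, f48c, f8b4, ffbd}.
Only in ffbd's history (ahead): {} — 0.
Only in 8c88's history (behind): {1c08, 685a, 8c88, 98fc, b83e, e010, f48c, f8b4} — 8.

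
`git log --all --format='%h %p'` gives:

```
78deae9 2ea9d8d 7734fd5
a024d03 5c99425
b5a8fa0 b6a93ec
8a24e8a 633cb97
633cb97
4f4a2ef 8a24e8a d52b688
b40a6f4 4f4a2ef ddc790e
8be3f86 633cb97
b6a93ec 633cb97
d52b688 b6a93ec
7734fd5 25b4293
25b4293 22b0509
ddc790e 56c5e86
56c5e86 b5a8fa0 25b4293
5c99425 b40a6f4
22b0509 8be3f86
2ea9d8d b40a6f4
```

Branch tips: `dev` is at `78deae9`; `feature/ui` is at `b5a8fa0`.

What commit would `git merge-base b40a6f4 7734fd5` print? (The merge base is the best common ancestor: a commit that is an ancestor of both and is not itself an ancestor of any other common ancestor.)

Ancestors of b40a6f4: {22b0509, 25b4293, 4f4a2ef, 56c5e86, 633cb97, 8a24e8a, 8be3f86, b40a6f4, b5a8fa0, b6a93ec, d52b688, ddc790e}.
Ancestors of 7734fd5: {22b0509, 25b4293, 633cb97, 7734fd5, 8be3f86}.
Common ancestors: {22b0509, 25b4293, 633cb97, 8be3f86}.
Among these, 25b4293 is not an ancestor of any other common ancestor — it is the merge base.

25b4293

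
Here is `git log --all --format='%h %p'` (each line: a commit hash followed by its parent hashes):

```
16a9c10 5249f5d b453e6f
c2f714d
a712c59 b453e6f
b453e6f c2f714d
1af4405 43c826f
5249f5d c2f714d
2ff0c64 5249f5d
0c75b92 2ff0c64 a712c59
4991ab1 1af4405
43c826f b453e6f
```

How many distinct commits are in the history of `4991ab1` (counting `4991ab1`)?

Walking parent pointers from 4991ab1: reachable set = {1af4405, 43c826f, 4991ab1, b453e6f, c2f714d}.
That is 5 commits.

5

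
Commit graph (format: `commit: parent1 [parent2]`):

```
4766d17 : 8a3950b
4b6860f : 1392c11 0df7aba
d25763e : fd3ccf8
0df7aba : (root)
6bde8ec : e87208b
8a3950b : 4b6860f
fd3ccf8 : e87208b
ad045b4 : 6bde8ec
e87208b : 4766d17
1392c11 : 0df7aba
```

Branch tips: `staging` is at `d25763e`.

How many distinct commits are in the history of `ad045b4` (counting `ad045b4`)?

8

Walking parent pointers from ad045b4: reachable set = {0df7aba, 1392c11, 4766d17, 4b6860f, 6bde8ec, 8a3950b, ad045b4, e87208b}.
That is 8 commits.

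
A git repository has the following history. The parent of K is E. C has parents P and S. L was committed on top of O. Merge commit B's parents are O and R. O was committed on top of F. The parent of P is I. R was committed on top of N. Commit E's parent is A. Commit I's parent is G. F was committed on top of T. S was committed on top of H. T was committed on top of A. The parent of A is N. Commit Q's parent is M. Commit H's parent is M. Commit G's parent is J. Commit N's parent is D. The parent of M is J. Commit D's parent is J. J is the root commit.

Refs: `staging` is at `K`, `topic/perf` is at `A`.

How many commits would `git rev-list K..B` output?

5

Reachable from B: {A, B, D, F, J, N, O, R, T}.
Reachable from K: {A, D, E, J, K, N}.
In B's history but not K's: {B, F, O, R, T} — 5 commits.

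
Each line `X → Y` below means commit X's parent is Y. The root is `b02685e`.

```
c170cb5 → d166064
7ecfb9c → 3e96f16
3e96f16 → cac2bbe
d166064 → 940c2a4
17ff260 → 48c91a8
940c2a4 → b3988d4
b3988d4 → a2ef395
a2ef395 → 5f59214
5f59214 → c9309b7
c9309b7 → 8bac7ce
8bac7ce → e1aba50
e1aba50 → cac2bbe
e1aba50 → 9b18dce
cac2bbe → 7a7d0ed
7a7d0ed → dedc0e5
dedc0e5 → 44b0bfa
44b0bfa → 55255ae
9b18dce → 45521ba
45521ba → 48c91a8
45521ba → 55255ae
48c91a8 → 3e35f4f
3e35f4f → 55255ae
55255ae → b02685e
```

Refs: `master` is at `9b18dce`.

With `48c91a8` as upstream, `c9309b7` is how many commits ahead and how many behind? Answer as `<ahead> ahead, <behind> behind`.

Reachable from c9309b7: {3e35f4f, 44b0bfa, 45521ba, 48c91a8, 55255ae, 7a7d0ed, 8bac7ce, 9b18dce, b02685e, c9309b7, cac2bbe, dedc0e5, e1aba50}.
Reachable from 48c91a8: {3e35f4f, 48c91a8, 55255ae, b02685e}.
Only in c9309b7's history (ahead): {44b0bfa, 45521ba, 7a7d0ed, 8bac7ce, 9b18dce, c9309b7, cac2bbe, dedc0e5, e1aba50} — 9.
Only in 48c91a8's history (behind): {} — 0.

9 ahead, 0 behind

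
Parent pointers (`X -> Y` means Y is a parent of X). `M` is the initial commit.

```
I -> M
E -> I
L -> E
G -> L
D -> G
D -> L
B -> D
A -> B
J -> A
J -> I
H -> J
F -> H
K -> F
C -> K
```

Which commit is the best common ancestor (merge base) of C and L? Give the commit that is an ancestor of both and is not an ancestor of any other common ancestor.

L

Ancestors of C: {A, B, C, D, E, F, G, H, I, J, K, L, M}.
Ancestors of L: {E, I, L, M}.
Common ancestors: {E, I, L, M}.
Among these, L is not an ancestor of any other common ancestor — it is the merge base.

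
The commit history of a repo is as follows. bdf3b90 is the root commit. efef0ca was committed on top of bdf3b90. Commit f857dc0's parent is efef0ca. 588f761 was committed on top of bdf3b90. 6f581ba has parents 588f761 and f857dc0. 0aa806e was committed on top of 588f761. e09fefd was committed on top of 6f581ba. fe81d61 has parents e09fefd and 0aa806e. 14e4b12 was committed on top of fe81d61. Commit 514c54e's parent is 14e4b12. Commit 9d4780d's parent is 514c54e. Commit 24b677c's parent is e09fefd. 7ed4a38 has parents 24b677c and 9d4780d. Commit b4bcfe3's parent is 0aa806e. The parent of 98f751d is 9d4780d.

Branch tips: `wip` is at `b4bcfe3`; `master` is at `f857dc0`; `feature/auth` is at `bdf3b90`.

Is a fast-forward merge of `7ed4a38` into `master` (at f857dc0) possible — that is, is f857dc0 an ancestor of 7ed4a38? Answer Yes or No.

Yes

A fast-forward from f857dc0 to 7ed4a38 is possible iff f857dc0 is an ancestor of 7ed4a38.
Ancestors of 7ed4a38: {0aa806e, 14e4b12, 24b677c, 514c54e, 588f761, 6f581ba, 7ed4a38, 9d4780d, bdf3b90, e09fefd, efef0ca, f857dc0, fe81d61}.
f857dc0 is among them, so fast-forward is possible.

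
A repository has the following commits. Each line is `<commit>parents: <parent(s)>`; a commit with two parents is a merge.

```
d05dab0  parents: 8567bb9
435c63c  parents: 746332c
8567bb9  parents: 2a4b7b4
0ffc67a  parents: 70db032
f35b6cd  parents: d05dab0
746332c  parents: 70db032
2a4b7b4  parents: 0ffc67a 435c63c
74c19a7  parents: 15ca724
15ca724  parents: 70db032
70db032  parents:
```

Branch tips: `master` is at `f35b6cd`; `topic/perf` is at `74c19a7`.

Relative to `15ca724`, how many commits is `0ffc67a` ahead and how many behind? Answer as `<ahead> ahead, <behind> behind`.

Reachable from 0ffc67a: {0ffc67a, 70db032}.
Reachable from 15ca724: {15ca724, 70db032}.
Only in 0ffc67a's history (ahead): {0ffc67a} — 1.
Only in 15ca724's history (behind): {15ca724} — 1.

1 ahead, 1 behind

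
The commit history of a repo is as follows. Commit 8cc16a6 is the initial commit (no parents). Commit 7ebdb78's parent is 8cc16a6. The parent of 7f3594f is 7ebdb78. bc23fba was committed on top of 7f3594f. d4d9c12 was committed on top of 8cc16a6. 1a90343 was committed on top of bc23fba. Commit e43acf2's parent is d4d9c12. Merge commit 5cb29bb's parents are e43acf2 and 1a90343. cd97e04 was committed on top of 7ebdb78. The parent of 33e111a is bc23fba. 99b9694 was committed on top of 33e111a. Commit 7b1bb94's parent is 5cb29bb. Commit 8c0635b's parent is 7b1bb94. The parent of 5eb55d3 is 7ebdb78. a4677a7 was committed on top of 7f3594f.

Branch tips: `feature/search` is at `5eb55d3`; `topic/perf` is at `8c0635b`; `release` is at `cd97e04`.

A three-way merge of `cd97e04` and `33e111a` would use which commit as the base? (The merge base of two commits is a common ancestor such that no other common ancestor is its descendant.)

Ancestors of cd97e04: {7ebdb78, 8cc16a6, cd97e04}.
Ancestors of 33e111a: {33e111a, 7ebdb78, 7f3594f, 8cc16a6, bc23fba}.
Common ancestors: {7ebdb78, 8cc16a6}.
Among these, 7ebdb78 is not an ancestor of any other common ancestor — it is the merge base.

7ebdb78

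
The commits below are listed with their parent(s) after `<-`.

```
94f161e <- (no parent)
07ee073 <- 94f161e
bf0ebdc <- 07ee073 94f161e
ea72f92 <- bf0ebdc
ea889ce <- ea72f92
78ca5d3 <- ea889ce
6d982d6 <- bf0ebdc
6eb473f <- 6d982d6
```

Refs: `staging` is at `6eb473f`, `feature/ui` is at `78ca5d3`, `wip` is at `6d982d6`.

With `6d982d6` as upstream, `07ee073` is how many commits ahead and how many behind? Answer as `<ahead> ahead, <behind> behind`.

0 ahead, 2 behind

Reachable from 07ee073: {07ee073, 94f161e}.
Reachable from 6d982d6: {07ee073, 6d982d6, 94f161e, bf0ebdc}.
Only in 07ee073's history (ahead): {} — 0.
Only in 6d982d6's history (behind): {6d982d6, bf0ebdc} — 2.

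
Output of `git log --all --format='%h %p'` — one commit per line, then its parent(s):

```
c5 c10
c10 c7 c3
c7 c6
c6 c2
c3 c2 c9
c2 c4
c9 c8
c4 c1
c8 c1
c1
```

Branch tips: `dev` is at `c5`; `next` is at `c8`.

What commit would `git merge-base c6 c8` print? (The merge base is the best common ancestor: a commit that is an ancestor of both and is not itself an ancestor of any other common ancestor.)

c1

Ancestors of c6: {c1, c2, c4, c6}.
Ancestors of c8: {c1, c8}.
Common ancestors: {c1}.
The only common ancestor is c1, so it is the merge base.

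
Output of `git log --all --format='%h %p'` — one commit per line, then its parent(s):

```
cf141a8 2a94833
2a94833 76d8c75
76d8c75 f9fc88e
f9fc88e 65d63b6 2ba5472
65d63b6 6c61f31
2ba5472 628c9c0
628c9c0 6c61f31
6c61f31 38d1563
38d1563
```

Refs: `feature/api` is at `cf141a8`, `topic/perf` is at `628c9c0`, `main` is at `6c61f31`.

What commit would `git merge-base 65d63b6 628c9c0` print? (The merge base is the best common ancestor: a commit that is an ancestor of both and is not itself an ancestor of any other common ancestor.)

6c61f31

Ancestors of 65d63b6: {38d1563, 65d63b6, 6c61f31}.
Ancestors of 628c9c0: {38d1563, 628c9c0, 6c61f31}.
Common ancestors: {38d1563, 6c61f31}.
Among these, 6c61f31 is not an ancestor of any other common ancestor — it is the merge base.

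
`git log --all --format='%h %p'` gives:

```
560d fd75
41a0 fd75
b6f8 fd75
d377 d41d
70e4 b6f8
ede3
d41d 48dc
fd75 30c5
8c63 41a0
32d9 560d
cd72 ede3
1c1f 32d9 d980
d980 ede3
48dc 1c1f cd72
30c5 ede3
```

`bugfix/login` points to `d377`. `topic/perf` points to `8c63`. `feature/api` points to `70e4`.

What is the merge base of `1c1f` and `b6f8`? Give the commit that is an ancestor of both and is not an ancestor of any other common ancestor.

fd75

Ancestors of 1c1f: {1c1f, 30c5, 32d9, 560d, d980, ede3, fd75}.
Ancestors of b6f8: {30c5, b6f8, ede3, fd75}.
Common ancestors: {30c5, ede3, fd75}.
Among these, fd75 is not an ancestor of any other common ancestor — it is the merge base.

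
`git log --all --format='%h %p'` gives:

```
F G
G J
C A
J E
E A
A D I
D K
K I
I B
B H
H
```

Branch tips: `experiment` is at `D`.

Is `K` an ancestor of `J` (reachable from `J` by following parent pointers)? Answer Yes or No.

Yes

Ancestors of J (commits reachable by following parents): {A, B, D, E, H, I, J, K}.
K is in that set, so it is an ancestor of J.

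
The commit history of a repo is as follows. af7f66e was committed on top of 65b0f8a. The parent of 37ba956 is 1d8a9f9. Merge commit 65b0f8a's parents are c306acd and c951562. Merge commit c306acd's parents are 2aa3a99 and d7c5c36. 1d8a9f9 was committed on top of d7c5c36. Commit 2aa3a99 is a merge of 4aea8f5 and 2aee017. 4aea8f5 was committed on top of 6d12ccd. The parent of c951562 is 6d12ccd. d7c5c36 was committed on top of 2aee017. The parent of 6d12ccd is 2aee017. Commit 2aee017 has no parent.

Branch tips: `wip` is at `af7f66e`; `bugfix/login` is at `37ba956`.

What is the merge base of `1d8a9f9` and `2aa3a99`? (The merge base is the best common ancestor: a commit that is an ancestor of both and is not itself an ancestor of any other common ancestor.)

2aee017

Ancestors of 1d8a9f9: {1d8a9f9, 2aee017, d7c5c36}.
Ancestors of 2aa3a99: {2aa3a99, 2aee017, 4aea8f5, 6d12ccd}.
Common ancestors: {2aee017}.
The only common ancestor is 2aee017, so it is the merge base.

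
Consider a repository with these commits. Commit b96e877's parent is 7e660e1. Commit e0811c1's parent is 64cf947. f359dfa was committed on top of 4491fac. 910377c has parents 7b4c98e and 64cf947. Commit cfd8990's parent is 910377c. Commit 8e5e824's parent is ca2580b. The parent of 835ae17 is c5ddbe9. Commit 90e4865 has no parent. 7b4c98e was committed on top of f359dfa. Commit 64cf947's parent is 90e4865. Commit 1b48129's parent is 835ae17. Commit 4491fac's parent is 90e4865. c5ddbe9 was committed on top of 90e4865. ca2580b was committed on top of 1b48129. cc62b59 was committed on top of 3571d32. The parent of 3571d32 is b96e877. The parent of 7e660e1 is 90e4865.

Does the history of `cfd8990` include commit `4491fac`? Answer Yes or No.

Ancestors of cfd8990 (commits reachable by following parents): {4491fac, 64cf947, 7b4c98e, 90e4865, 910377c, cfd8990, f359dfa}.
4491fac is in that set, so it is an ancestor of cfd8990.

Yes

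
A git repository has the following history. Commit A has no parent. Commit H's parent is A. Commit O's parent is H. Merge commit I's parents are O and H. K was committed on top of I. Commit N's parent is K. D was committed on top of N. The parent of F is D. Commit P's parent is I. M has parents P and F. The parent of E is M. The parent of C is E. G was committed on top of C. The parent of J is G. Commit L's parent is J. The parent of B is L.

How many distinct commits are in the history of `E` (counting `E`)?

Walking parent pointers from E: reachable set = {A, D, E, F, H, I, K, M, N, O, P}.
That is 11 commits.

11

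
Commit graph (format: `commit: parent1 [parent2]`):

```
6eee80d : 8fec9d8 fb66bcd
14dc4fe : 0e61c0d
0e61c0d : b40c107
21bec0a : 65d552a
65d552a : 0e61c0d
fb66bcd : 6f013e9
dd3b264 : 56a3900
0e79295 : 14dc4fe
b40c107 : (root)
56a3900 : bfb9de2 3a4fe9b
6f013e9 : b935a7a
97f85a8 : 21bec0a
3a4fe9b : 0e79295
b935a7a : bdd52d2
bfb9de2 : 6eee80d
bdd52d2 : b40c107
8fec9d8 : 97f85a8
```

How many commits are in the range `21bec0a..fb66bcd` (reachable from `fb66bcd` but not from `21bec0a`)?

Reachable from fb66bcd: {6f013e9, b40c107, b935a7a, bdd52d2, fb66bcd}.
Reachable from 21bec0a: {0e61c0d, 21bec0a, 65d552a, b40c107}.
In fb66bcd's history but not 21bec0a's: {6f013e9, b935a7a, bdd52d2, fb66bcd} — 4 commits.

4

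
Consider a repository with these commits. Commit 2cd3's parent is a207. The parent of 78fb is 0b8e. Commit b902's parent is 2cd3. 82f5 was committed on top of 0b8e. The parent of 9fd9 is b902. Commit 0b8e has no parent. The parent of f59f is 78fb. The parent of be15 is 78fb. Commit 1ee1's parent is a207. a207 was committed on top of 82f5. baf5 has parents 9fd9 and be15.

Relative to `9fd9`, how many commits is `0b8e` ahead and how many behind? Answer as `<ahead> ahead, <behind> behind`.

Reachable from 0b8e: {0b8e}.
Reachable from 9fd9: {0b8e, 2cd3, 82f5, 9fd9, a207, b902}.
Only in 0b8e's history (ahead): {} — 0.
Only in 9fd9's history (behind): {2cd3, 82f5, 9fd9, a207, b902} — 5.

0 ahead, 5 behind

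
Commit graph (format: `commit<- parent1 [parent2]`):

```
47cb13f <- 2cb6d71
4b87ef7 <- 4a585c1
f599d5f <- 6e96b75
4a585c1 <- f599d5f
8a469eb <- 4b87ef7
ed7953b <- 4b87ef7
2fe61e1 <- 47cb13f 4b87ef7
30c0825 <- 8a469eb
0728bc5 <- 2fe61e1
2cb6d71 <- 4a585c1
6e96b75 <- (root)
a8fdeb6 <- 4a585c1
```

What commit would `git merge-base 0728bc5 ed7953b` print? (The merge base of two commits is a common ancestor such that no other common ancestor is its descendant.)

Ancestors of 0728bc5: {0728bc5, 2cb6d71, 2fe61e1, 47cb13f, 4a585c1, 4b87ef7, 6e96b75, f599d5f}.
Ancestors of ed7953b: {4a585c1, 4b87ef7, 6e96b75, ed7953b, f599d5f}.
Common ancestors: {4a585c1, 4b87ef7, 6e96b75, f599d5f}.
Among these, 4b87ef7 is not an ancestor of any other common ancestor — it is the merge base.

4b87ef7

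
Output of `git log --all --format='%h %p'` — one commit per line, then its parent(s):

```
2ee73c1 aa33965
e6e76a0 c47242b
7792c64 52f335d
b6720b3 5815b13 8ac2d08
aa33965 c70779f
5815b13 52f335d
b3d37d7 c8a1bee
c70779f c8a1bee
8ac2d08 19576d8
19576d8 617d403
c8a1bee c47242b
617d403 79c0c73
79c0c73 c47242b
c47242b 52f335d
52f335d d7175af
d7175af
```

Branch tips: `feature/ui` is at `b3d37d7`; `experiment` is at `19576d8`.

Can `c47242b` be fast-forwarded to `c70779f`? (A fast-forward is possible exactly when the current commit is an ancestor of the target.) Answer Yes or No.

A fast-forward from c47242b to c70779f is possible iff c47242b is an ancestor of c70779f.
Ancestors of c70779f: {52f335d, c47242b, c70779f, c8a1bee, d7175af}.
c47242b is among them, so fast-forward is possible.

Yes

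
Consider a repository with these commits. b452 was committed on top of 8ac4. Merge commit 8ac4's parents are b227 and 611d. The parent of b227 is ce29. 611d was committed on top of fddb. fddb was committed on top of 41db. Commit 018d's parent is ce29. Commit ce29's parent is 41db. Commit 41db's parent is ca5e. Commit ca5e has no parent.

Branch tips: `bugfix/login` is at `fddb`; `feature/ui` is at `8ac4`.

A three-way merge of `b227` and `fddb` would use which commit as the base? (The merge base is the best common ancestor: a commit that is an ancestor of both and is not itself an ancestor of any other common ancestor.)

Ancestors of b227: {41db, b227, ca5e, ce29}.
Ancestors of fddb: {41db, ca5e, fddb}.
Common ancestors: {41db, ca5e}.
Among these, 41db is not an ancestor of any other common ancestor — it is the merge base.

41db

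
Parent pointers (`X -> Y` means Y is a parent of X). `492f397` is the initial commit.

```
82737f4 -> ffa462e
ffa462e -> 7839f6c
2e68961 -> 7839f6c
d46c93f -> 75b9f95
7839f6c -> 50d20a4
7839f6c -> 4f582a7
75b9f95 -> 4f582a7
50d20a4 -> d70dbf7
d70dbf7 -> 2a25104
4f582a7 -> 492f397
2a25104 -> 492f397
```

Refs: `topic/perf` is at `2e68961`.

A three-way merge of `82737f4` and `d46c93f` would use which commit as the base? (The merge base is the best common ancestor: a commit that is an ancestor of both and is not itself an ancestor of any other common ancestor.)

Ancestors of 82737f4: {2a25104, 492f397, 4f582a7, 50d20a4, 7839f6c, 82737f4, d70dbf7, ffa462e}.
Ancestors of d46c93f: {492f397, 4f582a7, 75b9f95, d46c93f}.
Common ancestors: {492f397, 4f582a7}.
Among these, 4f582a7 is not an ancestor of any other common ancestor — it is the merge base.

4f582a7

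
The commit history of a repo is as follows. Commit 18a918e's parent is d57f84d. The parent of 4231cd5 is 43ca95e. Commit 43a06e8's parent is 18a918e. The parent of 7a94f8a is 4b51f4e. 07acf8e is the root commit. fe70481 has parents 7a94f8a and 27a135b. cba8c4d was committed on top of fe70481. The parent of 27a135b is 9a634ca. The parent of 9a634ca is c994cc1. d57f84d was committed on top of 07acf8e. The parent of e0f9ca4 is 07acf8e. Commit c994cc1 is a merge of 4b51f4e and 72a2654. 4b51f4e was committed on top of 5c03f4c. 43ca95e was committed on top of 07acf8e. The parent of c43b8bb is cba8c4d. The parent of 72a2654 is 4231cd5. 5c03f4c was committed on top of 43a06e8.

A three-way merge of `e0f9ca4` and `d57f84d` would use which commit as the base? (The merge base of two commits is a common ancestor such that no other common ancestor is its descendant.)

Ancestors of e0f9ca4: {07acf8e, e0f9ca4}.
Ancestors of d57f84d: {07acf8e, d57f84d}.
Common ancestors: {07acf8e}.
The only common ancestor is 07acf8e, so it is the merge base.

07acf8e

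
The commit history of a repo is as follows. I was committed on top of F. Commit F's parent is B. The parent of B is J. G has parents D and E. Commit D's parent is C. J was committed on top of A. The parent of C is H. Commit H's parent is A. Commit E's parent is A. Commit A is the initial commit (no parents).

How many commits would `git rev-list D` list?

Walking parent pointers from D: reachable set = {A, C, D, H}.
That is 4 commits.

4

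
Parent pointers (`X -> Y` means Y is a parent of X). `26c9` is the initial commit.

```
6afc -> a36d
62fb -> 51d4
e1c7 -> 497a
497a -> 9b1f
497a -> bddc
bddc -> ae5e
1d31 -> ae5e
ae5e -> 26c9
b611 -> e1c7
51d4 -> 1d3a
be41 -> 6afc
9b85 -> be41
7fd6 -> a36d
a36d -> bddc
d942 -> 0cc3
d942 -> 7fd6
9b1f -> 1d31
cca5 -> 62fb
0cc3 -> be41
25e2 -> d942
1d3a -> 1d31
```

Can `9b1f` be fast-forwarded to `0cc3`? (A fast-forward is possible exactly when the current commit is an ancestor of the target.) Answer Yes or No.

No

A fast-forward from 9b1f to 0cc3 is possible iff 9b1f is an ancestor of 0cc3.
Ancestors of 0cc3: {0cc3, 26c9, 6afc, a36d, ae5e, bddc, be41}.
9b1f is not among them, so fast-forward is not possible.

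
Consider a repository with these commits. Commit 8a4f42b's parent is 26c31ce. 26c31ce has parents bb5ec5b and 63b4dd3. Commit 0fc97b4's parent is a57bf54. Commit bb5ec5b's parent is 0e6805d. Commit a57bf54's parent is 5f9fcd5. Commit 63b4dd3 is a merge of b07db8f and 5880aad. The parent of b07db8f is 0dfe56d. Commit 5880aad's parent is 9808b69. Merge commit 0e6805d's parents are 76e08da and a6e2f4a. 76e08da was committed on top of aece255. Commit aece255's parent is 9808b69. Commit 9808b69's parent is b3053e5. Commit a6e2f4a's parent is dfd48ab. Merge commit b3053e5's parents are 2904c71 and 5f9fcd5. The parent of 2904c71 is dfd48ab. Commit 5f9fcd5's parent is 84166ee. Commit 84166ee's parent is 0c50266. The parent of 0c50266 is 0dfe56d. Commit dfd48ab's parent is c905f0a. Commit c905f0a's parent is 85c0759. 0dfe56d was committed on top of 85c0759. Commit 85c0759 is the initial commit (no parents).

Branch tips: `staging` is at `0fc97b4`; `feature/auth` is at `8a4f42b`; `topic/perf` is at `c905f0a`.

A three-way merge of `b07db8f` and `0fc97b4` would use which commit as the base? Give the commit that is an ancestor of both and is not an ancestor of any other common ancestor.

Ancestors of b07db8f: {0dfe56d, 85c0759, b07db8f}.
Ancestors of 0fc97b4: {0c50266, 0dfe56d, 0fc97b4, 5f9fcd5, 84166ee, 85c0759, a57bf54}.
Common ancestors: {0dfe56d, 85c0759}.
Among these, 0dfe56d is not an ancestor of any other common ancestor — it is the merge base.

0dfe56d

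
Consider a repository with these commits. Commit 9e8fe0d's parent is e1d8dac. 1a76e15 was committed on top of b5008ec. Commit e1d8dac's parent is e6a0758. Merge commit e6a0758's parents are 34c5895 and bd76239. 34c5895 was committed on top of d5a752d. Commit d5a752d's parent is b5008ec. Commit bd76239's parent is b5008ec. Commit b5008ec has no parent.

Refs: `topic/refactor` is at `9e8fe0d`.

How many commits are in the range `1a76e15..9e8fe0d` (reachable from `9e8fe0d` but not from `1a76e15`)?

Reachable from 9e8fe0d: {34c5895, 9e8fe0d, b5008ec, bd76239, d5a752d, e1d8dac, e6a0758}.
Reachable from 1a76e15: {1a76e15, b5008ec}.
In 9e8fe0d's history but not 1a76e15's: {34c5895, 9e8fe0d, bd76239, d5a752d, e1d8dac, e6a0758} — 6 commits.

6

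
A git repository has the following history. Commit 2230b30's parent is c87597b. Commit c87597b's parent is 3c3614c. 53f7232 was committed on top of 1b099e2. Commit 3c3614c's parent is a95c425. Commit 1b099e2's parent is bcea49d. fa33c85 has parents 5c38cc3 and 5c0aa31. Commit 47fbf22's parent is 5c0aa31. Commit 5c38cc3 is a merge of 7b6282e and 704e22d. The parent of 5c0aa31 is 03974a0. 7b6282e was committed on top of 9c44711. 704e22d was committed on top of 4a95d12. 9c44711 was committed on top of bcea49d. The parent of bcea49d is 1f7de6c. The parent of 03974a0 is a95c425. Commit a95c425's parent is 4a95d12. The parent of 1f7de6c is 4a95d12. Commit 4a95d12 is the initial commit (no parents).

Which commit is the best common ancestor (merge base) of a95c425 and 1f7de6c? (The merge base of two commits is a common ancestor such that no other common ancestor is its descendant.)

Ancestors of a95c425: {4a95d12, a95c425}.
Ancestors of 1f7de6c: {1f7de6c, 4a95d12}.
Common ancestors: {4a95d12}.
The only common ancestor is 4a95d12, so it is the merge base.

4a95d12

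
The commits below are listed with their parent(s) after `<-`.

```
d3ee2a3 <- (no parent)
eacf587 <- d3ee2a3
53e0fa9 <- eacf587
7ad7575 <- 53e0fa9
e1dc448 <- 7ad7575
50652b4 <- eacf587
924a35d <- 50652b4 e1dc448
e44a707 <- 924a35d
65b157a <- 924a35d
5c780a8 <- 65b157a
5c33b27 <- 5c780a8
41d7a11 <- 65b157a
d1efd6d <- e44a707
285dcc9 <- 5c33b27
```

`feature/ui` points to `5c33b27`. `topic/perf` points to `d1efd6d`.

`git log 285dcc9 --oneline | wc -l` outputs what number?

11

Walking parent pointers from 285dcc9: reachable set = {285dcc9, 50652b4, 53e0fa9, 5c33b27, 5c780a8, 65b157a, 7ad7575, 924a35d, d3ee2a3, e1dc448, eacf587}.
That is 11 commits.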